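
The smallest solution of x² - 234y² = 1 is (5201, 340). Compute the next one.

Solutions to x² - Dy² = 1 are generated by powers of (x₀ + y₀√D).
The next solution satisfies x₁ + y₁√234 = (x₀ + y₀√234)², giving:
x₁ = x₀² + 234y₀² = 5201² + 234·340² = 27050401 + 27050400 = 54100801
y₁ = 2x₀y₀ = 2·5201·340 = 3536680

Verify: 54100801² - 234·3536680² = 2926896668841601 - 2926896668841600 = 1 ✓

x = 54100801, y = 3536680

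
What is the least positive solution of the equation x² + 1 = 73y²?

We need x² = 73y² - 1. Try successive y:
y = 1: x² = 73·1² - 1 = 72, not a perfect square
y = 2: x² = 73·2² - 1 = 291, not a perfect square
y = 3: x² = 73·3² - 1 = 656, not a perfect square
...
y = 125: x² = 73·125² - 1 = 1140624 = 1068² ✓
Check: 1068² - 73·125² = 1140624 - 1140625 = -1 ✓

x = 1068, y = 125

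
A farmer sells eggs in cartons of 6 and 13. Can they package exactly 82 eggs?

We need non-negative a, b with 6a + 13b = 82.
gcd(6, 13) = 1 divides 82.
Try a = 5: 13b = 82 - 30 = 52, so b = 4.
One way: 5 cartons of 6 and 4 cartons of 13.

Yes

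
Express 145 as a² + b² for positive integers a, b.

We need to find integers a, b > 0 such that a² + b² = 145.
Trying a = 1: b² = 145 - 1² = 145 - 1 = 144
b = 12
Check: 1² + 12² = 1 + 144 = 145 ✓

145 = 1² + 12²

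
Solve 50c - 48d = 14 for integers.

Step 1: Check solvability.
gcd(50, 48) = 2
Since 2 divides 14, solutions exist.

Step 2: Apply extended Euclidean algorithm to find gcd.
We find integers such that 50*x0 + 48*y0 = 2

Step 3: Scale the particular solution.
Multiply by 14/2 = 7:
c = 7, d = 7

Step 4: Verify.
50*(7) - 48*(7) = 14 = 14 ✓

c = 7, d = 7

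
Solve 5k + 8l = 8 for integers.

Step 1: Check solvability.
gcd(5, 8) = 1
Since 1 divides 8, solutions exist.

Step 2: Apply extended Euclidean algorithm to find gcd.
We find integers such that 5*x0 + 8*y0 = 1

Step 3: Scale the particular solution.
Multiply by 8/1 = 8:
k = -24, l = 16

Step 4: Verify.
5*(-24) + 8*(16) = 8 = 8 ✓

k = -24, l = 16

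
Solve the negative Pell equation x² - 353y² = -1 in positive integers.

We need x² = 353y² - 1. Try successive y:
y = 1: x² = 353·1² - 1 = 352, not a perfect square
y = 2: x² = 353·2² - 1 = 1411, not a perfect square
y = 3: x² = 353·3² - 1 = 3176, not a perfect square
...
y = 3793: x² = 353·3793² - 1 = 5078557696 = 71264² ✓
Check: 71264² - 353·3793² = 5078557696 - 5078557697 = -1 ✓

x = 71264, y = 3793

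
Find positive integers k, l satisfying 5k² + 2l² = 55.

Try small values of k and check whether (55 - 5k²)/2 is a perfect square.
k = 1: 5·1² = 5, so 2l² = 55 - 5 = 50, giving l² = 25, l = 5.
Check: 5·1² + 2·5² = 5 + 50 = 55 ✓

k = 1, l = 5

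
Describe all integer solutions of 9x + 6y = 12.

Step 1: Compute gcd(9, 6) = 3.
Since 3 divides 12, solutions exist.

Step 2: Find a particular solution using extended Euclidean algorithm.
We get x₀ = 4, y₀ = -4.
Check: 9*4 + 6*-4 = 12 = 12 ✓

Step 3: Write the general solution.
x = 4 + (6/3)t = 4 + 2t
y = -4 - (9/3)t = -4 - 3t
for any integer t.

x = 4 + 2t, y = -4 - 3t for integer t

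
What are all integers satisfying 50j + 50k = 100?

Step 1: Compute gcd(50, 50) = 50.
Since 50 divides 100, solutions exist.

Step 2: Find a particular solution using extended Euclidean algorithm.
We get j₀ = 0, k₀ = 2.
Check: 50*0 + 50*2 = 100 = 100 ✓

Step 3: Write the general solution.
j = 0 + (50/50)t = 0 + 1t
k = 2 - (50/50)t = 2 - 1t
for any integer t.

j = 0 + 1t, k = 2 - 1t for integer t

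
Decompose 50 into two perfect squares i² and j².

We need to find integers i, j > 0 such that i² + j² = 50.
Trying i = 1: j² = 50 - 1² = 50 - 1 = 49
j = 7
Check: 1² + 7² = 1 + 49 = 50 ✓

50 = 1² + 7²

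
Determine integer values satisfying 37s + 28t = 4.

Step 1: Check solvability.
gcd(37, 28) = 1
Since 1 divides 4, solutions exist.

Step 2: Apply extended Euclidean algorithm to find gcd.
We find integers such that 37*x0 + 28*y0 = 1

Step 3: Scale the particular solution.
Multiply by 4/1 = 4:
s = -12, t = 16

Step 4: Verify.
37*(-12) + 28*(16) = 4 = 4 ✓

s = -12, t = 16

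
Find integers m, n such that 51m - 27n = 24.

Step 1: Check solvability.
gcd(51, 27) = 3
Since 3 divides 24, solutions exist.

Step 2: Apply extended Euclidean algorithm to find gcd.
We find integers such that 51*x0 + 27*y0 = 3

Step 3: Scale the particular solution.
Multiply by 24/3 = 8:
m = -8, n = -16

Step 4: Verify.
51*(-8) - 27*(-16) = 24 = 24 ✓

m = -8, n = -16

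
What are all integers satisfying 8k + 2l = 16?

Step 1: Compute gcd(8, 2) = 2.
Since 2 divides 16, solutions exist.

Step 2: Find a particular solution using extended Euclidean algorithm.
We get k₀ = 0, l₀ = 8.
Check: 8*0 + 2*8 = 16 = 16 ✓

Step 3: Write the general solution.
k = 0 + (2/2)t = 0 + 1t
l = 8 - (8/2)t = 8 - 4t
for any integer t.

k = 0 + 1t, l = 8 - 4t for integer t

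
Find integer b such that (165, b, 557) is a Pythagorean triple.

b² = c² - a² = 557² - 165² = 310249 - 27225 = 283024
b = sqrt(283024) = 532

532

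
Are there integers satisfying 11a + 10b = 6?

Step 1: Compute gcd(11, 10).
gcd(11, 10) = 1

Step 2: Check divisibility.
Does 1 divide 6? 6 = 1 x 6, so yes.

By the theorem on linear Diophantine equations, 11a + 10b = 6 has integer solutions if and only if gcd(11, 10) divides 6. Since 1 | 6, solutions exist.

Yes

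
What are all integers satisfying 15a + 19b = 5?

Step 1: Compute gcd(15, 19) = 1.
Since 1 divides 5, solutions exist.

Step 2: Find a particular solution using extended Euclidean algorithm.
We get a₀ = -25, b₀ = 20.
Check: 15*-25 + 19*20 = 5 = 5 ✓

Step 3: Write the general solution.
a = -25 + (19/1)t = -25 + 19t
b = 20 - (15/1)t = 20 - 15t
for any integer t.

a = -25 + 19t, b = 20 - 15t for integer t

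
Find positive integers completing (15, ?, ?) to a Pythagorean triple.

We need the other leg and hypotenuse such that 15² + x² = c².
Take x = 112, c = 113: 15² + 112² = 225 + 12544 = 12769 = 113² ✓
Triple: (15, 112, 113)

(15, 112, 113)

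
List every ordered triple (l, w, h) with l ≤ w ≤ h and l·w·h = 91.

Iterate l from 1 to ⌊91^(1/3)⌋. For each l dividing 91, iterate w ≥ l with w dividing 91/l, and set h = 91/(l·w).
Triples found (2): (1×1×91), (1×7×13)

(1×1×91), (1×7×13)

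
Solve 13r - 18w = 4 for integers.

Step 1: Check solvability.
gcd(13, 18) = 1
Since 1 divides 4, solutions exist.

Step 2: Apply extended Euclidean algorithm to find gcd.
We find integers such that 13*x0 + 18*y0 = 1

Step 3: Scale the particular solution.
Multiply by 4/1 = 4:
r = 28, w = 20

Step 4: Verify.
13*(28) - 18*(20) = 4 = 4 ✓

r = 28, w = 20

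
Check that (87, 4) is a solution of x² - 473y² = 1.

Compute x² = 87² = 7569
Compute 473y² = 473·4² = 473·16 = 7568
x² - 473y² = 7569 - 7568 = 1
Since this equals 1, (87, 4) is a solution.

Yes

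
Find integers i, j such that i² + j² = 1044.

We need to find integers i, j > 0 such that i² + j² = 1044.
Trying i = 12: j² = 1044 - 12² = 1044 - 144 = 900
j = 30
Check: 12² + 30² = 144 + 900 = 1044 ✓

1044 = 12² + 30²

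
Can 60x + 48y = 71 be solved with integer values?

Step 1: Compute gcd(60, 48).
gcd(60, 48) = 12

Step 2: Check divisibility.
Does 12 divide 71? 71 = 12 x 5 + 11, so no.

By the theorem on linear Diophantine equations, 60x + 48y = 71 has integer solutions if and only if gcd(60, 48) divides 71. Since 12 does not divide 71, no solutions exist.

No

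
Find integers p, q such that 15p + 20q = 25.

Step 1: Check solvability.
gcd(15, 20) = 5
Since 5 divides 25, solutions exist.

Step 2: Apply extended Euclidean algorithm to find gcd.
We find integers such that 15*x0 + 20*y0 = 5

Step 3: Scale the particular solution.
Multiply by 25/5 = 5:
p = -5, q = 5

Step 4: Verify.
15*(-5) + 20*(5) = 25 = 25 ✓

p = -5, q = 5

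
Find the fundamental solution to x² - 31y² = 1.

We seek the smallest positive integers (x, y) with x² - 31y² = 1, i.e., x² = 31y² + 1.
Try successive y values:
y = 1: x² = 31·1² + 1 = 32, not a perfect square
y = 2: x² = 31·2² + 1 = 125, not a perfect square
y = 3: x² = 31·3² + 1 = 280, not a perfect square
... continuing the search (or via continued fractions) ...
y = 273: x² = 31·273² + 1 = 2310400, x = 1520 ✓

Verify: 1520² - 31·273² = 2310400 - 2310399 = 1 ✓

x = 1520, y = 273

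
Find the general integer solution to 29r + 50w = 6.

Step 1: Compute gcd(29, 50) = 1.
Since 1 divides 6, solutions exist.

Step 2: Find a particular solution using extended Euclidean algorithm.
We get r₀ = 114, w₀ = -66.
Check: 29*114 + 50*-66 = 6 = 6 ✓

Step 3: Write the general solution.
r = 114 + (50/1)t = 114 + 50t
w = -66 - (29/1)t = -66 - 29t
for any integer t.

r = 114 + 50t, w = -66 - 29t for integer t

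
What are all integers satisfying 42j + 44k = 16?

Step 1: Compute gcd(42, 44) = 2.
Since 2 divides 16, solutions exist.

Step 2: Find a particular solution using extended Euclidean algorithm.
We get j₀ = -8, k₀ = 8.
Check: 42*-8 + 44*8 = 16 = 16 ✓

Step 3: Write the general solution.
j = -8 + (44/2)t = -8 + 22t
k = 8 - (42/2)t = 8 - 21t
for any integer t.

j = -8 + 22t, k = 8 - 21t for integer t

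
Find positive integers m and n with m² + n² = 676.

We need to find integers m, n > 0 such that m² + n² = 676.
Trying m = 10: n² = 676 - 10² = 676 - 100 = 576
n = 24
Check: 10² + 24² = 100 + 576 = 676 ✓

676 = 10² + 24²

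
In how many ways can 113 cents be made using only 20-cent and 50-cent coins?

We need non-negative integers (x, y) with 20x + 50y = 113.
For each x from 0 to 5, check if (113 - 20x) is a non-negative multiple of 50.
Solutions (x, y): none
Count: 0

0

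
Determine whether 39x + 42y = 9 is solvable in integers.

Step 1: Compute gcd(39, 42).
gcd(39, 42) = 3

Step 2: Check divisibility.
Does 3 divide 9? 9 = 3 x 3, so yes.

By the theorem on linear Diophantine equations, 39x + 42y = 9 has integer solutions if and only if gcd(39, 42) divides 9. Since 3 | 9, solutions exist.

Yes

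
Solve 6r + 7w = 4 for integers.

Step 1: Check solvability.
gcd(6, 7) = 1
Since 1 divides 4, solutions exist.

Step 2: Apply extended Euclidean algorithm to find gcd.
We find integers such that 6*x0 + 7*y0 = 1

Step 3: Scale the particular solution.
Multiply by 4/1 = 4:
r = -4, w = 4

Step 4: Verify.
6*(-4) + 7*(4) = 4 = 4 ✓

r = -4, w = 4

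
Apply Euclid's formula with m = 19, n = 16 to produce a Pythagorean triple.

a = m² - n² = 19² - 16² = 361 - 256 = 105
b = 2mn = 2·19·16 = 608
c = m² + n² = 361 + 256 = 617
Verify: 105² + 608² = 11025 + 369664 = 380689 = 617² ✓

(105, 608, 617)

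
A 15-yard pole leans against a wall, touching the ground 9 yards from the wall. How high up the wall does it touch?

The ladder, wall, and ground form a right triangle with hypotenuse 15 and one leg 9.
By the Pythagorean theorem: h² = 15² - 9² = 225 - 81 = 144
h = √144 = 12 yards

12 yards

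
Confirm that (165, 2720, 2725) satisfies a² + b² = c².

Compute a² + b² = 165² + 2720² = 27225 + 7398400 = 7425625
Compute c² = 2725² = 7425625
Since 7425625 = 7425625, confirmed.

Yes, it is a Pythagorean triple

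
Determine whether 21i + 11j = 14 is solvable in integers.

Step 1: Compute gcd(21, 11).
gcd(21, 11) = 1

Step 2: Check divisibility.
Does 1 divide 14? 14 = 1 x 14, so yes.

By the theorem on linear Diophantine equations, 21i + 11j = 14 has integer solutions if and only if gcd(21, 11) divides 14. Since 1 | 14, solutions exist.

Yes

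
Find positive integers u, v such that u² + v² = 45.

Search for u with 45 - u² a perfect square.
u = 3: 45 - 3² = 45 - 9 = 36 = 6² ✓
So u = 3, v = 6.

u = 3, v = 6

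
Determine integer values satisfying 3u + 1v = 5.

Step 1: Check solvability.
gcd(3, 1) = 1
Since 1 divides 5, solutions exist.

Step 2: Apply extended Euclidean algorithm to find gcd.
We find integers such that 3*x0 + 1*y0 = 1

Step 3: Scale the particular solution.
Multiply by 5/1 = 5:
u = 0, v = 5

Step 4: Verify.
3*(0) + 1*(5) = 5 = 5 ✓

u = 0, v = 5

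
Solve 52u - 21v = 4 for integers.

Step 1: Check solvability.
gcd(52, 21) = 1
Since 1 divides 4, solutions exist.

Step 2: Apply extended Euclidean algorithm to find gcd.
We find integers such that 52*x0 + 21*y0 = 1

Step 3: Scale the particular solution.
Multiply by 4/1 = 4:
u = -8, v = -20

Step 4: Verify.
52*(-8) - 21*(-20) = 4 = 4 ✓

u = -8, v = -20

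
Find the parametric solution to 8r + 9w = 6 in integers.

Step 1: Compute gcd(8, 9) = 1.
Since 1 divides 6, solutions exist.

Step 2: Find a particular solution using extended Euclidean algorithm.
We get r₀ = -6, w₀ = 6.
Check: 8*-6 + 9*6 = 6 = 6 ✓

Step 3: Write the general solution.
r = -6 + (9/1)t = -6 + 9t
w = 6 - (8/1)t = 6 - 8t
for any integer t.

r = -6 + 9t, w = 6 - 8t for integer t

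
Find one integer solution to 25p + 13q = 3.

Step 1: Check solvability.
gcd(25, 13) = 1
Since 1 divides 3, solutions exist.

Step 2: Apply extended Euclidean algorithm to find gcd.
We find integers such that 25*x0 + 13*y0 = 1

Step 3: Scale the particular solution.
Multiply by 3/1 = 3:
p = -3, q = 6

Step 4: Verify.
25*(-3) + 13*(6) = 3 = 3 ✓

p = -3, q = 6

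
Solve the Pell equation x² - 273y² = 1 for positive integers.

We seek the smallest positive integers (x, y) with x² - 273y² = 1, i.e., x² = 273y² + 1.
Try successive y values:
y = 1: x² = 273·1² + 1 = 274, not a perfect square
y = 2: x² = 273·2² + 1 = 1093, not a perfect square
y = 3: x² = 273·3² + 1 = 2458, not a perfect square
... continuing the search (or via continued fractions) ...
y = 44: x² = 273·44² + 1 = 528529, x = 727 ✓

Verify: 727² - 273·44² = 528529 - 528528 = 1 ✓

x = 727, y = 44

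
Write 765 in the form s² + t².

We need to find integers s, t > 0 such that s² + t² = 765.
Trying s = 6: t² = 765 - 6² = 765 - 36 = 729
t = 27
Check: 6² + 27² = 36 + 729 = 765 ✓

765 = 6² + 27²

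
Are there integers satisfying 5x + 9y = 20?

Step 1: Compute gcd(5, 9).
gcd(5, 9) = 1

Step 2: Check divisibility.
Does 1 divide 20? 20 = 1 x 20, so yes.

By the theorem on linear Diophantine equations, 5x + 9y = 20 has integer solutions if and only if gcd(5, 9) divides 20. Since 1 | 20, solutions exist.

Yes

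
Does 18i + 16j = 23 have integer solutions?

Step 1: Compute gcd(18, 16).
gcd(18, 16) = 2

Step 2: Check divisibility.
Does 2 divide 23? 23 = 2 x 11 + 1, so no.

By the theorem on linear Diophantine equations, 18i + 16j = 23 has integer solutions if and only if gcd(18, 16) divides 23. Since 2 does not divide 23, no solutions exist.

No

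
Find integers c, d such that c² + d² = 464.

We need to find integers c, d > 0 such that c² + d² = 464.
Trying c = 8: d² = 464 - 8² = 464 - 64 = 400
d = 20
Check: 8² + 20² = 64 + 400 = 464 ✓

464 = 8² + 20²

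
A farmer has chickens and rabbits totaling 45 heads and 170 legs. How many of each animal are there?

Let c = chickens, r = rabbits.
Heads: c + r = 45
Legs: 2c + 4r = 170
From the first equation, c = 45 - r. Substitute:
2(45 - r) + 4r = 170
90 + 2r = 170
r = (170 - 90)/2 = 40
c = 45 - 40 = 5

Chickens: 5, Rabbits: 40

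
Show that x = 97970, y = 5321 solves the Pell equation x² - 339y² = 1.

Compute x² = 97970² = 9598120900
Compute 339y² = 339·5321² = 339·28313041 = 9598120899
x² - 339y² = 9598120900 - 9598120899 = 1
Since this equals 1, (97970, 5321) is a solution.

Yes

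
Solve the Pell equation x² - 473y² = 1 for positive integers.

We seek the smallest positive integers (x, y) with x² - 473y² = 1, i.e., x² = 473y² + 1.
Try successive y values:
y = 1: x² = 473·1² + 1 = 474, not a perfect square
y = 2: x² = 473·2² + 1 = 1893, not a perfect square
y = 3: x² = 473·3² + 1 = 4258, not a perfect square
... continuing the search (or via continued fractions) ...
y = 4: x² = 473·4² + 1 = 7569, x = 87 ✓

Verify: 87² - 473·4² = 7569 - 7568 = 1 ✓

x = 87, y = 4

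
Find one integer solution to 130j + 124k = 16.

Step 1: Check solvability.
gcd(130, 124) = 2
Since 2 divides 16, solutions exist.

Step 2: Apply extended Euclidean algorithm to find gcd.
We find integers such that 130*x0 + 124*y0 = 2

Step 3: Scale the particular solution.
Multiply by 16/2 = 8:
j = 168, k = -176

Step 4: Verify.
130*(168) + 124*(-176) = 16 = 16 ✓

j = 168, k = -176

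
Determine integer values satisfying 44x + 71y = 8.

Step 1: Check solvability.
gcd(44, 71) = 1
Since 1 divides 8, solutions exist.

Step 2: Apply extended Euclidean algorithm to find gcd.
We find integers such that 44*x0 + 71*y0 = 1

Step 3: Scale the particular solution.
Multiply by 8/1 = 8:
x = 168, y = -104

Step 4: Verify.
44*(168) + 71*(-104) = 8 = 8 ✓

x = 168, y = -104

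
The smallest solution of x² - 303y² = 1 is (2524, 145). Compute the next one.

Solutions to x² - Dy² = 1 are generated by powers of (x₀ + y₀√D).
The next solution satisfies x₁ + y₁√303 = (x₀ + y₀√303)², giving:
x₁ = x₀² + 303y₀² = 2524² + 303·145² = 6370576 + 6370575 = 12741151
y₁ = 2x₀y₀ = 2·2524·145 = 731960

Verify: 12741151² - 303·731960² = 162336928804801 - 162336928804800 = 1 ✓

x = 12741151, y = 731960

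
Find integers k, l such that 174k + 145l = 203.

Step 1: Check solvability.
gcd(174, 145) = 29
Since 29 divides 203, solutions exist.

Step 2: Apply extended Euclidean algorithm to find gcd.
We find integers such that 174*x0 + 145*y0 = 29

Step 3: Scale the particular solution.
Multiply by 203/29 = 7:
k = 7, l = -7

Step 4: Verify.
174*(7) + 145*(-7) = 203 = 203 ✓

k = 7, l = -7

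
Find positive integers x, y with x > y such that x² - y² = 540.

Factor: x² - y² = (x+y)(x-y) = 540.
We need two factors of 540 with the same parity.
Use x+y = 270 and x-y = 2 (product 270·2 = 540).
Adding: 2x = 272, so x = 136.
Subtracting: 2y = 268, so y = 134.
Check: 136² - 134² = 18496 - 17956 = 540 ✓

x = 136, y = 134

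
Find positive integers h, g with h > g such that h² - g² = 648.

Factor: h² - g² = (h+g)(h-g) = 648.
We need two factors of 648 with the same parity.
Use h+g = 324 and h-g = 2 (product 324·2 = 648).
Adding: 2h = 326, so h = 163.
Subtracting: 2g = 322, so g = 161.
Check: 163² - 161² = 26569 - 25921 = 648 ✓

h = 163, g = 161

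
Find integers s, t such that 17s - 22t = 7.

Step 1: Check solvability.
gcd(17, 22) = 1
Since 1 divides 7, solutions exist.

Step 2: Apply extended Euclidean algorithm to find gcd.
We find integers such that 17*x0 + 22*y0 = 1

Step 3: Scale the particular solution.
Multiply by 7/1 = 7:
s = -63, t = -49

Step 4: Verify.
17*(-63) - 22*(-49) = 7 = 7 ✓

s = -63, t = -49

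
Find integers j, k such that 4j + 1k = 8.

Step 1: Check solvability.
gcd(4, 1) = 1
Since 1 divides 8, solutions exist.

Step 2: Apply extended Euclidean algorithm to find gcd.
We find integers such that 4*x0 + 1*y0 = 1

Step 3: Scale the particular solution.
Multiply by 8/1 = 8:
j = 0, k = 8

Step 4: Verify.
4*(0) + 1*(8) = 8 = 8 ✓

j = 0, k = 8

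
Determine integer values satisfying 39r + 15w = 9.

Step 1: Check solvability.
gcd(39, 15) = 3
Since 3 divides 9, solutions exist.

Step 2: Apply extended Euclidean algorithm to find gcd.
We find integers such that 39*x0 + 15*y0 = 3

Step 3: Scale the particular solution.
Multiply by 9/3 = 3:
r = 6, w = -15

Step 4: Verify.
39*(6) + 15*(-15) = 9 = 9 ✓

r = 6, w = -15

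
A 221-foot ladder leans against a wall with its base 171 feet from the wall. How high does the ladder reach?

The ladder, wall, and ground form a right triangle with hypotenuse 221 and one leg 171.
By the Pythagorean theorem: h² = 221² - 171² = 48841 - 29241 = 19600
h = √19600 = 140 feet

140 feet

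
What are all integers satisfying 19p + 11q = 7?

Step 1: Compute gcd(19, 11) = 1.
Since 1 divides 7, solutions exist.

Step 2: Find a particular solution using extended Euclidean algorithm.
We get p₀ = -28, q₀ = 49.
Check: 19*-28 + 11*49 = 7 = 7 ✓

Step 3: Write the general solution.
p = -28 + (11/1)t = -28 + 11t
q = 49 - (19/1)t = 49 - 19t
for any integer t.

p = -28 + 11t, q = 49 - 19t for integer t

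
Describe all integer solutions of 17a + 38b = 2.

Step 1: Compute gcd(17, 38) = 1.
Since 1 divides 2, solutions exist.

Step 2: Find a particular solution using extended Euclidean algorithm.
We get a₀ = 18, b₀ = -8.
Check: 17*18 + 38*-8 = 2 = 2 ✓

Step 3: Write the general solution.
a = 18 + (38/1)t = 18 + 38t
b = -8 - (17/1)t = -8 - 17t
for any integer t.

a = 18 + 38t, b = -8 - 17t for integer t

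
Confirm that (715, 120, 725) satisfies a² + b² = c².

Compute a² + b² = 715² + 120² = 511225 + 14400 = 525625
Compute c² = 725² = 525625
Since 525625 = 525625, confirmed.

Yes, it is a Pythagorean triple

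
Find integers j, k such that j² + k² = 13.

We need to find integers j, k > 0 such that j² + k² = 13.
Trying j = 2: k² = 13 - 2² = 13 - 4 = 9
k = 3
Check: 2² + 3² = 4 + 9 = 13 ✓

13 = 2² + 3²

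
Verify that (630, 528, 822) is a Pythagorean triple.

Compute a² + b²:
630² + 528² = 396900 + 278784 = 675684
Compute c²:
822² = 675684
Since 675684 = 675684, it is a Pythagorean triple.

Yes, it is a Pythagorean triple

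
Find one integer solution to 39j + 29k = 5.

Step 1: Check solvability.
gcd(39, 29) = 1
Since 1 divides 5, solutions exist.

Step 2: Apply extended Euclidean algorithm to find gcd.
We find integers such that 39*x0 + 29*y0 = 1

Step 3: Scale the particular solution.
Multiply by 5/1 = 5:
j = 15, k = -20

Step 4: Verify.
39*(15) + 29*(-20) = 5 = 5 ✓

j = 15, k = -20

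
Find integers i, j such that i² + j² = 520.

We need to find integers i, j > 0 such that i² + j² = 520.
Trying i = 6: j² = 520 - 6² = 520 - 36 = 484
j = 22
Check: 6² + 22² = 36 + 484 = 520 ✓

520 = 6² + 22²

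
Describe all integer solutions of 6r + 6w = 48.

Step 1: Compute gcd(6, 6) = 6.
Since 6 divides 48, solutions exist.

Step 2: Find a particular solution using extended Euclidean algorithm.
We get r₀ = 0, w₀ = 8.
Check: 6*0 + 6*8 = 48 = 48 ✓

Step 3: Write the general solution.
r = 0 + (6/6)t = 0 + 1t
w = 8 - (6/6)t = 8 - 1t
for any integer t.

r = 0 + 1t, w = 8 - 1t for integer t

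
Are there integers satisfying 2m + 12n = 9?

Step 1: Compute gcd(2, 12).
gcd(2, 12) = 2

Step 2: Check divisibility.
Does 2 divide 9? 9 = 2 x 4 + 1, so no.

By the theorem on linear Diophantine equations, 2m + 12n = 9 has integer solutions if and only if gcd(2, 12) divides 9. Since 2 does not divide 9, no solutions exist.

No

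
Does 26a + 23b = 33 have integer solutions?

Step 1: Compute gcd(26, 23).
gcd(26, 23) = 1

Step 2: Check divisibility.
Does 1 divide 33? 33 = 1 x 33, so yes.

By the theorem on linear Diophantine equations, 26a + 23b = 33 has integer solutions if and only if gcd(26, 23) divides 33. Since 1 | 33, solutions exist.

Yes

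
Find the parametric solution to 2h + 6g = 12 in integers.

Step 1: Compute gcd(2, 6) = 2.
Since 2 divides 12, solutions exist.

Step 2: Find a particular solution using extended Euclidean algorithm.
We get h₀ = 6, g₀ = 0.
Check: 2*6 + 6*0 = 12 = 12 ✓

Step 3: Write the general solution.
h = 6 + (6/2)t = 6 + 3t
g = 0 - (2/2)t = 0 - 1t
for any integer t.

h = 6 + 3t, g = 0 - 1t for integer t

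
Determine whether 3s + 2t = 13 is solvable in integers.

Step 1: Compute gcd(3, 2).
gcd(3, 2) = 1

Step 2: Check divisibility.
Does 1 divide 13? 13 = 1 x 13, so yes.

By the theorem on linear Diophantine equations, 3s + 2t = 13 has integer solutions if and only if gcd(3, 2) divides 13. Since 1 | 13, solutions exist.

Yes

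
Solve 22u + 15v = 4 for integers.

Step 1: Check solvability.
gcd(22, 15) = 1
Since 1 divides 4, solutions exist.

Step 2: Apply extended Euclidean algorithm to find gcd.
We find integers such that 22*x0 + 15*y0 = 1

Step 3: Scale the particular solution.
Multiply by 4/1 = 4:
u = -8, v = 12

Step 4: Verify.
22*(-8) + 15*(12) = 4 = 4 ✓

u = -8, v = 12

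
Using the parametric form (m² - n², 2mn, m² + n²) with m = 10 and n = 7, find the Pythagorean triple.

a = m² - n² = 10² - 7² = 100 - 49 = 51
b = 2mn = 2·10·7 = 140
c = m² + n² = 100 + 49 = 149
Verify: 51² + 140² = 2601 + 19600 = 22201 = 149² ✓

(51, 140, 149)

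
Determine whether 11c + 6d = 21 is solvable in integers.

Step 1: Compute gcd(11, 6).
gcd(11, 6) = 1

Step 2: Check divisibility.
Does 1 divide 21? 21 = 1 x 21, so yes.

By the theorem on linear Diophantine equations, 11c + 6d = 21 has integer solutions if and only if gcd(11, 6) divides 21. Since 1 | 21, solutions exist.

Yes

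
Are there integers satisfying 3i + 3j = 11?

Step 1: Compute gcd(3, 3).
gcd(3, 3) = 3

Step 2: Check divisibility.
Does 3 divide 11? 11 = 3 x 3 + 2, so no.

By the theorem on linear Diophantine equations, 3i + 3j = 11 has integer solutions if and only if gcd(3, 3) divides 11. Since 3 does not divide 11, no solutions exist.

No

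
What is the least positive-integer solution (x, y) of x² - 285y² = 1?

We seek the smallest positive integers (x, y) with x² - 285y² = 1, i.e., x² = 285y² + 1.
Try successive y values:
y = 1: x² = 285·1² + 1 = 286, not a perfect square
y = 2: x² = 285·2² + 1 = 1141, not a perfect square
y = 3: x² = 285·3² + 1 = 2566, not a perfect square
... continuing the search (or via continued fractions) ...
y = 144: x² = 285·144² + 1 = 5909761, x = 2431 ✓

Verify: 2431² - 285·144² = 5909761 - 5909760 = 1 ✓

x = 2431, y = 144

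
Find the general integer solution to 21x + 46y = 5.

Step 1: Compute gcd(21, 46) = 1.
Since 1 divides 5, solutions exist.

Step 2: Find a particular solution using extended Euclidean algorithm.
We get x₀ = 55, y₀ = -25.
Check: 21*55 + 46*-25 = 5 = 5 ✓

Step 3: Write the general solution.
x = 55 + (46/1)t = 55 + 46t
y = -25 - (21/1)t = -25 - 21t
for any integer t.

x = 55 + 46t, y = -25 - 21t for integer t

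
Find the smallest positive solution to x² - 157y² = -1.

We need x² = 157y² - 1. Try successive y:
y = 1: x² = 157·1² - 1 = 156, not a perfect square
y = 2: x² = 157·2² - 1 = 627, not a perfect square
y = 3: x² = 157·3² - 1 = 1412, not a perfect square
...
y = 385645: x² = 157·385645² - 1 = 23349364365924 = 4832118² ✓
Check: 4832118² - 157·385645² = 23349364365924 - 23349364365925 = -1 ✓

x = 4832118, y = 385645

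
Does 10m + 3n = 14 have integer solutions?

Step 1: Compute gcd(10, 3).
gcd(10, 3) = 1

Step 2: Check divisibility.
Does 1 divide 14? 14 = 1 x 14, so yes.

By the theorem on linear Diophantine equations, 10m + 3n = 14 has integer solutions if and only if gcd(10, 3) divides 14. Since 1 | 14, solutions exist.

Yes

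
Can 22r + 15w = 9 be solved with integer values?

Step 1: Compute gcd(22, 15).
gcd(22, 15) = 1

Step 2: Check divisibility.
Does 1 divide 9? 9 = 1 x 9, so yes.

By the theorem on linear Diophantine equations, 22r + 15w = 9 has integer solutions if and only if gcd(22, 15) divides 9. Since 1 | 9, solutions exist.

Yes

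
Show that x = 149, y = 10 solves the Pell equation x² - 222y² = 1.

Compute x² = 149² = 22201
Compute 222y² = 222·10² = 222·100 = 22200
x² - 222y² = 22201 - 22200 = 1
Since this equals 1, (149, 10) is a solution.

Yes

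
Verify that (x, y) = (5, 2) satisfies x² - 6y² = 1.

Compute x² = 5² = 25
Compute 6y² = 6·2² = 6·4 = 24
x² - 6y² = 25 - 24 = 1
Since this equals 1, (5, 2) is a solution.

Yes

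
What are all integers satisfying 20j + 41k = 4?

Step 1: Compute gcd(20, 41) = 1.
Since 1 divides 4, solutions exist.

Step 2: Find a particular solution using extended Euclidean algorithm.
We get j₀ = -8, k₀ = 4.
Check: 20*-8 + 41*4 = 4 = 4 ✓

Step 3: Write the general solution.
j = -8 + (41/1)t = -8 + 41t
k = 4 - (20/1)t = 4 - 20t
for any integer t.

j = -8 + 41t, k = 4 - 20t for integer t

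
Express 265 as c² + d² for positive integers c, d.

We need to find integers c, d > 0 such that c² + d² = 265.
Trying c = 3: d² = 265 - 3² = 265 - 9 = 256
d = 16
Check: 3² + 16² = 9 + 256 = 265 ✓

265 = 3² + 16²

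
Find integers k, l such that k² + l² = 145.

We need to find integers k, l > 0 such that k² + l² = 145.
Trying k = 1: l² = 145 - 1² = 145 - 1 = 144
l = 12
Check: 1² + 12² = 1 + 144 = 145 ✓

145 = 1² + 12²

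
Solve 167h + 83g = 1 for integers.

Step 1: Check solvability.
gcd(167, 83) = 1
Since 1 divides 1, solutions exist.

Step 2: Apply extended Euclidean algorithm to find gcd.
We find integers such that 167*x0 + 83*y0 = 1

Step 3: Scale the particular solution.
Multiply by 1/1 = 1:
h = 1, g = -2

Step 4: Verify.
167*(1) + 83*(-2) = 1 = 1 ✓

h = 1, g = -2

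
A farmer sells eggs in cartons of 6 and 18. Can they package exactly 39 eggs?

We need non-negative a, b with 6a + 18b = 39.
gcd(6, 18) = 6, and 6 does not divide 39.
No integer solutions exist.

No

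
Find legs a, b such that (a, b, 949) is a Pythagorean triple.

We need a² + b² = 949² = 900601.
Trying: 851² + 420² = 724201 + 176400 = 900601 ✓

(851, 420, 949)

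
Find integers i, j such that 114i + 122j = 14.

Step 1: Check solvability.
gcd(114, 122) = 2
Since 2 divides 14, solutions exist.

Step 2: Apply extended Euclidean algorithm to find gcd.
We find integers such that 114*x0 + 122*y0 = 2

Step 3: Scale the particular solution.
Multiply by 14/2 = 7:
i = 105, j = -98

Step 4: Verify.
114*(105) + 122*(-98) = 14 = 14 ✓

i = 105, j = -98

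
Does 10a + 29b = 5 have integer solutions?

Step 1: Compute gcd(10, 29).
gcd(10, 29) = 1

Step 2: Check divisibility.
Does 1 divide 5? 5 = 1 x 5, so yes.

By the theorem on linear Diophantine equations, 10a + 29b = 5 has integer solutions if and only if gcd(10, 29) divides 5. Since 1 | 5, solutions exist.

Yes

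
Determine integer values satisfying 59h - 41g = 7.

Step 1: Check solvability.
gcd(59, 41) = 1
Since 1 divides 7, solutions exist.

Step 2: Apply extended Euclidean algorithm to find gcd.
We find integers such that 59*x0 + 41*y0 = 1

Step 3: Scale the particular solution.
Multiply by 7/1 = 7:
h = 112, g = 161

Step 4: Verify.
59*(112) - 41*(161) = 7 = 7 ✓

h = 112, g = 161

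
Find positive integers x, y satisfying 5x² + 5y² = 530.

Try small values of x and check whether (530 - 5x²)/5 is a perfect square.
x = 9: 5·9² = 405, so 5y² = 530 - 405 = 125, giving y² = 25, y = 5.
Check: 5·9² + 5·5² = 405 + 125 = 530 ✓

x = 9, y = 5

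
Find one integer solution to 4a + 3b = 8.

Step 1: Check solvability.
gcd(4, 3) = 1
Since 1 divides 8, solutions exist.

Step 2: Apply extended Euclidean algorithm to find gcd.
We find integers such that 4*x0 + 3*y0 = 1

Step 3: Scale the particular solution.
Multiply by 8/1 = 8:
a = 8, b = -8

Step 4: Verify.
4*(8) + 3*(-8) = 8 = 8 ✓

a = 8, b = -8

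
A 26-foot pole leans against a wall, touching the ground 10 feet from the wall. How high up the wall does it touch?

The ladder, wall, and ground form a right triangle with hypotenuse 26 and one leg 10.
By the Pythagorean theorem: h² = 26² - 10² = 676 - 100 = 576
h = √576 = 24 feet

24 feet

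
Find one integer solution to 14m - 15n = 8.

Step 1: Check solvability.
gcd(14, 15) = 1
Since 1 divides 8, solutions exist.

Step 2: Apply extended Euclidean algorithm to find gcd.
We find integers such that 14*x0 + 15*y0 = 1

Step 3: Scale the particular solution.
Multiply by 8/1 = 8:
m = -8, n = -8

Step 4: Verify.
14*(-8) - 15*(-8) = 8 = 8 ✓

m = -8, n = -8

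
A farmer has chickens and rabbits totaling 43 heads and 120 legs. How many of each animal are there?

Let c = chickens, r = rabbits.
Heads: c + r = 43
Legs: 2c + 4r = 120
From the first equation, c = 43 - r. Substitute:
2(43 - r) + 4r = 120
86 + 2r = 120
r = (120 - 86)/2 = 17
c = 43 - 17 = 26

Chickens: 26, Rabbits: 17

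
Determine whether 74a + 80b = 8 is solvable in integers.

Step 1: Compute gcd(74, 80).
gcd(74, 80) = 2

Step 2: Check divisibility.
Does 2 divide 8? 8 = 2 x 4, so yes.

By the theorem on linear Diophantine equations, 74a + 80b = 8 has integer solutions if and only if gcd(74, 80) divides 8. Since 2 | 8, solutions exist.

Yes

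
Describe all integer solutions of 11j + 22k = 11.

Step 1: Compute gcd(11, 22) = 11.
Since 11 divides 11, solutions exist.

Step 2: Find a particular solution using extended Euclidean algorithm.
We get j₀ = 1, k₀ = 0.
Check: 11*1 + 22*0 = 11 = 11 ✓

Step 3: Write the general solution.
j = 1 + (22/11)t = 1 + 2t
k = 0 - (11/11)t = 0 - 1t
for any integer t.

j = 1 + 2t, k = 0 - 1t for integer t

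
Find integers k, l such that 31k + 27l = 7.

Step 1: Check solvability.
gcd(31, 27) = 1
Since 1 divides 7, solutions exist.

Step 2: Apply extended Euclidean algorithm to find gcd.
We find integers such that 31*x0 + 27*y0 = 1

Step 3: Scale the particular solution.
Multiply by 7/1 = 7:
k = 49, l = -56

Step 4: Verify.
31*(49) + 27*(-56) = 7 = 7 ✓

k = 49, l = -56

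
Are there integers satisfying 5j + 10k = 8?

Step 1: Compute gcd(5, 10).
gcd(5, 10) = 5

Step 2: Check divisibility.
Does 5 divide 8? 8 = 5 x 1 + 3, so no.

By the theorem on linear Diophantine equations, 5j + 10k = 8 has integer solutions if and only if gcd(5, 10) divides 8. Since 5 does not divide 8, no solutions exist.

No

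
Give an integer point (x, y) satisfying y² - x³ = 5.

Try small integer x values and check whether x³ + 5 is a perfect square.
x = -1: x³ + 5 = -1³ + 5 = -1 + 5 = 4
Is 4 a perfect square? 2² = 4 ✓
So (x, y) = (-1, -2) is a solution.

x = -1, y = -2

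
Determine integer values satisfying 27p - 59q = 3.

Step 1: Check solvability.
gcd(27, 59) = 1
Since 1 divides 3, solutions exist.

Step 2: Apply extended Euclidean algorithm to find gcd.
We find integers such that 27*x0 + 59*y0 = 1

Step 3: Scale the particular solution.
Multiply by 3/1 = 3:
p = -72, q = -33

Step 4: Verify.
27*(-72) - 59*(-33) = 3 = 3 ✓

p = -72, q = -33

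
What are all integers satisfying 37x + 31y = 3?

Step 1: Compute gcd(37, 31) = 1.
Since 1 divides 3, solutions exist.

Step 2: Find a particular solution using extended Euclidean algorithm.
We get x₀ = -15, y₀ = 18.
Check: 37*-15 + 31*18 = 3 = 3 ✓

Step 3: Write the general solution.
x = -15 + (31/1)t = -15 + 31t
y = 18 - (37/1)t = 18 - 37t
for any integer t.

x = -15 + 31t, y = 18 - 37t for integer t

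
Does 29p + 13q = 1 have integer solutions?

Step 1: Compute gcd(29, 13).
gcd(29, 13) = 1

Step 2: Check divisibility.
Does 1 divide 1? 1 = 1 x 1, so yes.

By the theorem on linear Diophantine equations, 29p + 13q = 1 has integer solutions if and only if gcd(29, 13) divides 1. Since 1 | 1, solutions exist.

Yes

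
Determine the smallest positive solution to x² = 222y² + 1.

We seek the smallest positive integers (x, y) with x² - 222y² = 1, i.e., x² = 222y² + 1.
Try successive y values:
y = 1: x² = 222·1² + 1 = 223, not a perfect square
y = 2: x² = 222·2² + 1 = 889, not a perfect square
y = 3: x² = 222·3² + 1 = 1999, not a perfect square
... continuing the search (or via continued fractions) ...
y = 10: x² = 222·10² + 1 = 22201, x = 149 ✓

Verify: 149² - 222·10² = 22201 - 22200 = 1 ✓

x = 149, y = 10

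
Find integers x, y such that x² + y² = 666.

We need to find integers x, y > 0 such that x² + y² = 666.
Trying x = 15: y² = 666 - 15² = 666 - 225 = 441
y = 21
Check: 15² + 21² = 225 + 441 = 666 ✓

666 = 15² + 21²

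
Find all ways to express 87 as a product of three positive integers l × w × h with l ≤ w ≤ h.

Iterate l from 1 to ⌊87^(1/3)⌋. For each l dividing 87, iterate w ≥ l with w dividing 87/l, and set h = 87/(l·w).
Triples found (2): (1×1×87), (1×3×29)

(1×1×87), (1×3×29)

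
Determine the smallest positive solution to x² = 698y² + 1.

We seek the smallest positive integers (x, y) with x² - 698y² = 1, i.e., x² = 698y² + 1.
Try successive y values:
y = 1: x² = 698·1² + 1 = 699, not a perfect square
y = 2: x² = 698·2² + 1 = 2793, not a perfect square
y = 3: x² = 698·3² + 1 = 6283, not a perfect square
... continuing the search (or via continued fractions) ...
y = 1968214: x² = 698·1968214² + 1 = 2703958712157609, x = 51999603 ✓

Verify: 51999603² - 698·1968214² = 2703958712157609 - 2703958712157608 = 1 ✓

x = 51999603, y = 1968214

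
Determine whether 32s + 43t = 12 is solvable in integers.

Step 1: Compute gcd(32, 43).
gcd(32, 43) = 1

Step 2: Check divisibility.
Does 1 divide 12? 12 = 1 x 12, so yes.

By the theorem on linear Diophantine equations, 32s + 43t = 12 has integer solutions if and only if gcd(32, 43) divides 12. Since 1 | 12, solutions exist.

Yes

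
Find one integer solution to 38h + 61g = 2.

Step 1: Check solvability.
gcd(38, 61) = 1
Since 1 divides 2, solutions exist.

Step 2: Apply extended Euclidean algorithm to find gcd.
We find integers such that 38*x0 + 61*y0 = 1

Step 3: Scale the particular solution.
Multiply by 2/1 = 2:
h = -16, g = 10

Step 4: Verify.
38*(-16) + 61*(10) = 2 = 2 ✓

h = -16, g = 10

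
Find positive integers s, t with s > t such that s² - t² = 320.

Factor: s² - t² = (s+t)(s-t) = 320.
We need two factors of 320 with the same parity.
Use s+t = 160 and s-t = 2 (product 160·2 = 320).
Adding: 2s = 162, so s = 81.
Subtracting: 2t = 158, so t = 79.
Check: 81² - 79² = 6561 - 6241 = 320 ✓

s = 81, t = 79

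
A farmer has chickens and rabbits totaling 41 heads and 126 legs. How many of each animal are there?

Let c = chickens, r = rabbits.
Heads: c + r = 41
Legs: 2c + 4r = 126
From the first equation, c = 41 - r. Substitute:
2(41 - r) + 4r = 126
82 + 2r = 126
r = (126 - 82)/2 = 22
c = 41 - 22 = 19

Chickens: 19, Rabbits: 22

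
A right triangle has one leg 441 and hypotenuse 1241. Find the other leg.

b² = c² - a² = 1540081 - 194481 = 1345600
b = 1160

1160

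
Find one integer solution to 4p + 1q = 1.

Step 1: Check solvability.
gcd(4, 1) = 1
Since 1 divides 1, solutions exist.

Step 2: Apply extended Euclidean algorithm to find gcd.
We find integers such that 4*x0 + 1*y0 = 1

Step 3: Scale the particular solution.
Multiply by 1/1 = 1:
p = 0, q = 1

Step 4: Verify.
4*(0) + 1*(1) = 1 = 1 ✓

p = 0, q = 1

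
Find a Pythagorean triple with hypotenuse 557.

We need a² + b² = 557² = 310249.
Trying: 165² + 532² = 27225 + 283024 = 310249 ✓

(165, 532, 557)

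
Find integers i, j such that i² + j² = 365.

We need to find integers i, j > 0 such that i² + j² = 365.
Trying i = 2: j² = 365 - 2² = 365 - 4 = 361
j = 19
Check: 2² + 19² = 4 + 361 = 365 ✓

365 = 2² + 19²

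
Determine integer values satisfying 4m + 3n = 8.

Step 1: Check solvability.
gcd(4, 3) = 1
Since 1 divides 8, solutions exist.

Step 2: Apply extended Euclidean algorithm to find gcd.
We find integers such that 4*x0 + 3*y0 = 1

Step 3: Scale the particular solution.
Multiply by 8/1 = 8:
m = 8, n = -8

Step 4: Verify.
4*(8) + 3*(-8) = 8 = 8 ✓

m = 8, n = -8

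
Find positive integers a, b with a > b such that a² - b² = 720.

Factor: a² - b² = (a+b)(a-b) = 720.
We need two factors of 720 with the same parity.
Use a+b = 360 and a-b = 2 (product 360·2 = 720).
Adding: 2a = 362, so a = 181.
Subtracting: 2b = 358, so b = 179.
Check: 181² - 179² = 32761 - 32041 = 720 ✓

a = 181, b = 179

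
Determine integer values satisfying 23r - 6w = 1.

Step 1: Check solvability.
gcd(23, 6) = 1
Since 1 divides 1, solutions exist.

Step 2: Apply extended Euclidean algorithm to find gcd.
We find integers such that 23*x0 + 6*y0 = 1

Step 3: Scale the particular solution.
Multiply by 1/1 = 1:
r = -1, w = -4

Step 4: Verify.
23*(-1) - 6*(-4) = 1 = 1 ✓

r = -1, w = -4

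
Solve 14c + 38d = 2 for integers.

Step 1: Check solvability.
gcd(14, 38) = 2
Since 2 divides 2, solutions exist.

Step 2: Apply extended Euclidean algorithm to find gcd.
We find integers such that 14*x0 + 38*y0 = 2

Step 3: Scale the particular solution.
Multiply by 2/2 = 1:
c = -8, d = 3

Step 4: Verify.
14*(-8) + 38*(3) = 2 = 2 ✓

c = -8, d = 3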